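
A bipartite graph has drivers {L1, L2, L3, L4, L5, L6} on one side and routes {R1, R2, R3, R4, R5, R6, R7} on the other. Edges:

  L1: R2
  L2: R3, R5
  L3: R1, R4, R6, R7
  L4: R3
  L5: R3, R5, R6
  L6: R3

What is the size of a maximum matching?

Unit-capacity flow: source→left, listed edges, right→sink; max matching = max flow.
Augmenting path L1→R2 (+1); matched 1.
Augmenting path L2→R3 (+1); matched 2.
Augmenting path L3→R1 (+1); matched 3.
Augmenting path L5→R5 (+1); matched 4.
Augmenting path L4→R3→L2→R5→L5→R6 (+1); matched 5.
No augmenting path remains; maximum matching = 5.
König certificate: {L1, L2, L3, L5, R3} is a vertex cover of size 5 (every listed pair touches it), so no matching can be larger.

5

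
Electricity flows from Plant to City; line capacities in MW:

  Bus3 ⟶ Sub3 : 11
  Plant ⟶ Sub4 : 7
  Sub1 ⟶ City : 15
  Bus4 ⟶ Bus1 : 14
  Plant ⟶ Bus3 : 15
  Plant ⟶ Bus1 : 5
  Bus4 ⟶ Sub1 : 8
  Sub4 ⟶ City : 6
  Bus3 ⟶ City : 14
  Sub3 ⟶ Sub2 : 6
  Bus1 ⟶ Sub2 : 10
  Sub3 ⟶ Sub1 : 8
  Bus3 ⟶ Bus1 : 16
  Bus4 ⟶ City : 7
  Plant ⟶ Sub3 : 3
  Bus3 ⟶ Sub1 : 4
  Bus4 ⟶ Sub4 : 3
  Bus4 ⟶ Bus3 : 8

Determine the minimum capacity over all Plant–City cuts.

24

Augment Plant→Bus3→City: bottleneck 14, flow now 14.
Augment Plant→Sub4→City: bottleneck 6, flow now 20.
Augment Plant→Bus3→Sub1→City: bottleneck 1, flow now 21.
Augment Plant→Sub3→Sub1→City: bottleneck 3, flow now 24.
No augmenting path remains; maximum flow = 24.
By max-flow min-cut, the minimum cut capacity equals the max flow.
In the residual graph, reachable from Plant: {Plant, Bus1, Sub4, Sub2}.
Min-cut edges: Plant→Bus3 (15), Plant→Sub3 (3), Sub4→City (6); capacity 15 + 3 + 6 = 24.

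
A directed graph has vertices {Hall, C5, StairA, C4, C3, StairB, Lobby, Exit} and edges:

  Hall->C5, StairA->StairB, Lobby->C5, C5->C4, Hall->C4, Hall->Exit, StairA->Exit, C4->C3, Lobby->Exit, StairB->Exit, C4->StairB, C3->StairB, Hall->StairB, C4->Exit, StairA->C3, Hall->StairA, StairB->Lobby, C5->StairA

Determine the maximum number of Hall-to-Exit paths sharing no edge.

Assign every edge capacity 1; by Menger, the answer equals the max flow.
Path Hall→Exit (+1); total 1.
Path Hall→StairA→Exit (+1); total 2.
Path Hall→C4→Exit (+1); total 3.
Path Hall→StairB→Exit (+1); total 4.
Path Hall→C5→StairA→StairB→Lobby→Exit (+1); total 5.
No residual Hall→Exit path; max flow = 5.
Certifying cut of size 5: {Hall→C4, Hall→C5, Hall→Exit, Hall→StairA, Hall→StairB}.

5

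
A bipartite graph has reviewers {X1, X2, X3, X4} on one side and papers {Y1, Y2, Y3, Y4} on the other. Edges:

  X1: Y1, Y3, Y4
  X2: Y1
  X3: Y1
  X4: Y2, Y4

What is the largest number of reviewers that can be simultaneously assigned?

3

Unit-capacity flow: source→left, listed edges, right→sink; max matching = max flow.
Augmenting path X1→Y1 (+1); matched 1.
Augmenting path X4→Y2 (+1); matched 2.
Augmenting path X2→Y1→X1→Y3 (+1); matched 3.
No augmenting path remains; maximum matching = 3.
König certificate: {X1, X4, Y1} is a vertex cover of size 3 (every listed pair touches it), so no matching can be larger.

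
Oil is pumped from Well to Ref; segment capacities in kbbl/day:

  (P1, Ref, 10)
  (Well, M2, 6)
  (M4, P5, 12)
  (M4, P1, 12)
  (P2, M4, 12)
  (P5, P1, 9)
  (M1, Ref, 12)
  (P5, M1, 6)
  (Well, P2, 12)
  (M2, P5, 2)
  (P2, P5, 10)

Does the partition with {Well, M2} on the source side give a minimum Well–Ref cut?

Yes — it is a minimum cut (capacity 14).

Given cut capacity: 12 + 2 = 14.
Augment Well→M2→P5→P1→Ref: bottleneck 2, flow now 2.
Augment Well→P2→M4→P1→Ref: bottleneck 8, flow now 10.
Augment Well→P2→P5→M1→Ref: bottleneck 4, flow now 14.
No augmenting path remains; maximum flow = 14.
Cut capacity 14 equals the max flow, so it is a minimum cut.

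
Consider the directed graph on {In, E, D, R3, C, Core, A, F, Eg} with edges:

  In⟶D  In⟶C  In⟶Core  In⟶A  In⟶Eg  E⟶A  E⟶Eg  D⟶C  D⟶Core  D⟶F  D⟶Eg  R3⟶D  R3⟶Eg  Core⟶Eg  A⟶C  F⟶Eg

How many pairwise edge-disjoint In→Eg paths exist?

Assign every edge capacity 1; by Menger, the answer equals the max flow.
Path In→Eg (+1); total 1.
Path In→D→Eg (+1); total 2.
Path In→Core→Eg (+1); total 3.
No residual In→Eg path; max flow = 3.
Certifying cut of size 3: {In→Core, In→D, In→Eg}.

3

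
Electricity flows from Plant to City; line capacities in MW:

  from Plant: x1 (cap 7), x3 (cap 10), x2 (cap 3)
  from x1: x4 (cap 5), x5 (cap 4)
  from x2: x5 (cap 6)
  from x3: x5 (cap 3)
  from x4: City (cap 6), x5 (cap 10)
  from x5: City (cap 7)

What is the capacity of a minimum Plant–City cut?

Augment Plant→x1→x4→City: bottleneck 5, flow now 5.
Augment Plant→x1→x5→City: bottleneck 2, flow now 7.
Augment Plant→x2→x5→City: bottleneck 3, flow now 10.
Augment Plant→x3→x5→City: bottleneck 2, flow now 12.
No augmenting path remains; maximum flow = 12.
By max-flow min-cut, the minimum cut capacity equals the max flow.
In the residual graph, reachable from Plant: {Plant, x1, x2, x3, x5}.
Min-cut edges: x1→x4 (5), x5→City (7); capacity 5 + 7 = 12.

12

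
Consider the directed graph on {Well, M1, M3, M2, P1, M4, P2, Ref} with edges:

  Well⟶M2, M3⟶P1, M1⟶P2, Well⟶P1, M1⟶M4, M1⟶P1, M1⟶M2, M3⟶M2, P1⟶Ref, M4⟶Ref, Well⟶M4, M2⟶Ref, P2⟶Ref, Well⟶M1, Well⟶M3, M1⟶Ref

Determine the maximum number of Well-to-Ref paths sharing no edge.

Assign every edge capacity 1; by Menger, the answer equals the max flow.
Path Well→M1→Ref (+1); total 1.
Path Well→M2→Ref (+1); total 2.
Path Well→P1→Ref (+1); total 3.
Path Well→M4→Ref (+1); total 4.
No residual Well→Ref path; max flow = 4.
Certifying cut of size 4: {M2→Ref, P1→Ref, Well→M1, Well→M4}.

4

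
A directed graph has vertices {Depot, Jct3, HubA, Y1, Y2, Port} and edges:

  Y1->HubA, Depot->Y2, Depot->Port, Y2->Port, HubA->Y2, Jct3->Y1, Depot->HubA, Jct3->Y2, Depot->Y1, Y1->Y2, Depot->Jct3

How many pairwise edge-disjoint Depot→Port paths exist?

Assign every edge capacity 1; by Menger, the answer equals the max flow.
Path Depot→Port (+1); total 1.
Path Depot→Y2→Port (+1); total 2.
No residual Depot→Port path; max flow = 2.
Certifying cut of size 2: {Depot→Port, Y2→Port}.

2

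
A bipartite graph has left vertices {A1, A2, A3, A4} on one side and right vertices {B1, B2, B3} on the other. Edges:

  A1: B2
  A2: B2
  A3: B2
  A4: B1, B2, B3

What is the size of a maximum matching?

2

Unit-capacity flow: source→left, listed edges, right→sink; max matching = max flow.
Augmenting path A1→B2 (+1); matched 1.
Augmenting path A4→B1 (+1); matched 2.
No augmenting path remains; maximum matching = 2.
König certificate: {A4, B2} is a vertex cover of size 2 (every listed pair touches it), so no matching can be larger.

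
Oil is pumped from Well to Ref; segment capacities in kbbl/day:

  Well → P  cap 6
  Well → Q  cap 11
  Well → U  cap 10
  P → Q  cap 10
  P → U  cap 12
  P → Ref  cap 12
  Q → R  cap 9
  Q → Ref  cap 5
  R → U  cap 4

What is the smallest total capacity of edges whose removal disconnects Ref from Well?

Augment Well→P→Ref: bottleneck 6, flow now 6.
Augment Well→Q→Ref: bottleneck 5, flow now 11.
No augmenting path remains; maximum flow = 11.
By max-flow min-cut, the minimum cut capacity equals the max flow.
In the residual graph, reachable from Well: {Well, Q, R, U}.
Min-cut edges: Well→P (6), Q→Ref (5); capacity 6 + 5 = 11.

11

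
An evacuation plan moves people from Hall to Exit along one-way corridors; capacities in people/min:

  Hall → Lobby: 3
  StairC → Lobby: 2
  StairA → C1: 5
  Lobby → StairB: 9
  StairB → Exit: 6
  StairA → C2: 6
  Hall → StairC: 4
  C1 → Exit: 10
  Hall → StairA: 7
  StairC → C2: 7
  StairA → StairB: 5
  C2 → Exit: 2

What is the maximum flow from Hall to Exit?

13

Augment Hall→StairC→C2→Exit: bottleneck 2, flow now 2.
Augment Hall→StairA→C1→Exit: bottleneck 5, flow now 7.
Augment Hall→StairA→StairB→Exit: bottleneck 2, flow now 9.
Augment Hall→Lobby→StairB→Exit: bottleneck 3, flow now 12.
Augment Hall→StairC→Lobby→StairB→Exit: bottleneck 1, flow now 13.
No augmenting path remains; maximum flow = 13.
In the residual graph, reachable from Hall: {Hall, StairC, StairA, Lobby, C2, StairB}.
Min-cut edges: StairA→C1 (5), C2→Exit (2), StairB→Exit (6); capacity 5 + 2 + 6 = 13.
This cut is saturated, so no flow can exceed 13.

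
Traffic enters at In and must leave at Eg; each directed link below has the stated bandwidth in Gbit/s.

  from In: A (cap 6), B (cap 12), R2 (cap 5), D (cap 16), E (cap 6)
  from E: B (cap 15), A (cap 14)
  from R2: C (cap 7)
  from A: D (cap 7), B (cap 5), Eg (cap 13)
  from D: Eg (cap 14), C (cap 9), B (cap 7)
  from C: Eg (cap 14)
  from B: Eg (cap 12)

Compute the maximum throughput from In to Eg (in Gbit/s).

45

Augment In→A→Eg: bottleneck 6, flow now 6.
Augment In→D→Eg: bottleneck 14, flow now 20.
Augment In→B→Eg: bottleneck 12, flow now 32.
Augment In→E→A→Eg: bottleneck 6, flow now 38.
Augment In→R2→C→Eg: bottleneck 5, flow now 43.
Augment In→D→C→Eg: bottleneck 2, flow now 45.
No augmenting path remains; maximum flow = 45.
In the residual graph, reachable from In: {In}.
Min-cut edges: In→E (6), In→R2 (5), In→A (6), In→D (16), In→B (12); capacity 6 + 5 + 6 + 16 + 12 = 45.
This cut is saturated, so no flow can exceed 45.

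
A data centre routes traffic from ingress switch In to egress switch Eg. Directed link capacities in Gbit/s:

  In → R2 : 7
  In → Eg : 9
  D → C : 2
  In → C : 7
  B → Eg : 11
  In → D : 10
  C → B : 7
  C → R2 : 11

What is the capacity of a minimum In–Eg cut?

16

Augment In→Eg: bottleneck 9, flow now 9.
Augment In→C→B→Eg: bottleneck 7, flow now 16.
No augmenting path remains; maximum flow = 16.
By max-flow min-cut, the minimum cut capacity equals the max flow.
In the residual graph, reachable from In: {In, D, C, R2}.
Min-cut edges: In→Eg (9), C→B (7); capacity 9 + 7 = 16.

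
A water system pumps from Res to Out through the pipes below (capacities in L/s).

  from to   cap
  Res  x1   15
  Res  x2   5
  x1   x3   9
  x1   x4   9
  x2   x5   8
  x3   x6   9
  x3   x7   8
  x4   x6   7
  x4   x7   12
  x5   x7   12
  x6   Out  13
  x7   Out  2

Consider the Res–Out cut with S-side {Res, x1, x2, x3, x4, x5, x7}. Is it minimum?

No — its capacity is 18, but the minimum cut has capacity 15.

Given cut capacity: 9 + 7 + 2 = 18.
Augment Res→x1→x3→x6→Out: bottleneck 9, flow now 9.
Augment Res→x1→x4→x6→Out: bottleneck 4, flow now 13.
Augment Res→x1→x4→x7→Out: bottleneck 2, flow now 15.
No augmenting path remains; maximum flow = 15.
In the residual graph, reachable from Res: {Res, x1, x2, x3, x4, x5, x6, x7}.
Min-cut edges: x6→Out (13), x7→Out (2); capacity 13 + 2 = 15.
Cut capacity 18 exceeds the max flow 15, so it is not minimum.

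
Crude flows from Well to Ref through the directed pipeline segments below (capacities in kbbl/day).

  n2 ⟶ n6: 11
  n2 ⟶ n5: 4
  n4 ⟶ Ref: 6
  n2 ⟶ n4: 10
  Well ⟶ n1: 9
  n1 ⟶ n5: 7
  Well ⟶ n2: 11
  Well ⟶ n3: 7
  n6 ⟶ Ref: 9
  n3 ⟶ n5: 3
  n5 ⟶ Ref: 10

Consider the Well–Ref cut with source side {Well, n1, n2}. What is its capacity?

39

Edges leaving {Well, n1, n2}: Well→n3 (7), n1→n5 (7), n2→n4 (10), n2→n5 (4), n2→n6 (11).
Cut capacity = 7 + 7 + 10 + 4 + 11 = 39.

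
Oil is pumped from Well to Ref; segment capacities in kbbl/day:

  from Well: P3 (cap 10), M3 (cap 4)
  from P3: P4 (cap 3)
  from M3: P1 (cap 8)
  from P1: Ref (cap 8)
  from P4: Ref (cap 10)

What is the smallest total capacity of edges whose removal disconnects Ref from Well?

7

Augment Well→P3→P4→Ref: bottleneck 3, flow now 3.
Augment Well→M3→P1→Ref: bottleneck 4, flow now 7.
No augmenting path remains; maximum flow = 7.
By max-flow min-cut, the minimum cut capacity equals the max flow.
In the residual graph, reachable from Well: {Well, P3}.
Min-cut edges: Well→M3 (4), P3→P4 (3); capacity 4 + 3 = 7.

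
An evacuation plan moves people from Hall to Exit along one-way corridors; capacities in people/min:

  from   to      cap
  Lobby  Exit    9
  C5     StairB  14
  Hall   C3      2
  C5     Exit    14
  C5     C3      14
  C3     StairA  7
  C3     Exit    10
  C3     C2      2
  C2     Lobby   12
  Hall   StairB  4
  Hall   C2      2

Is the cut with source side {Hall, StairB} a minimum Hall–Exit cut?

Given cut capacity: 2 + 2 = 4.
Augment Hall→C3→Exit: bottleneck 2, flow now 2.
Augment Hall→C2→Lobby→Exit: bottleneck 2, flow now 4.
No augmenting path remains; maximum flow = 4.
Cut capacity 4 equals the max flow, so it is a minimum cut.

Yes — it is a minimum cut (capacity 4).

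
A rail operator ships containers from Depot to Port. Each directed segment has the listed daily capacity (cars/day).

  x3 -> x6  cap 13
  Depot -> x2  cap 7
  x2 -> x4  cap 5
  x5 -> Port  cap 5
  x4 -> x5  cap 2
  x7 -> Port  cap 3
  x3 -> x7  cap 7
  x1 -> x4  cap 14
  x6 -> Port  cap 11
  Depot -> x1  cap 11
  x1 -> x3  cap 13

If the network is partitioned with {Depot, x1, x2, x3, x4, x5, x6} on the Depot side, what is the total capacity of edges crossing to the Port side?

23

Edges leaving {Depot, x1, x2, x3, x4, x5, x6}: x3→x7 (7), x5→Port (5), x6→Port (11).
Cut capacity = 7 + 5 + 11 = 23.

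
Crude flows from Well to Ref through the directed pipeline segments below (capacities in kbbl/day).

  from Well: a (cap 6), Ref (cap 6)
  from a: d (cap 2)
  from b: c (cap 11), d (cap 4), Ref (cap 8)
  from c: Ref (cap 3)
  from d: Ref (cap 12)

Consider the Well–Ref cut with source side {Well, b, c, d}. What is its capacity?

35

Edges leaving {Well, b, c, d}: Well→a (6), Well→Ref (6), b→Ref (8), c→Ref (3), d→Ref (12).
Cut capacity = 6 + 6 + 8 + 3 + 12 = 35.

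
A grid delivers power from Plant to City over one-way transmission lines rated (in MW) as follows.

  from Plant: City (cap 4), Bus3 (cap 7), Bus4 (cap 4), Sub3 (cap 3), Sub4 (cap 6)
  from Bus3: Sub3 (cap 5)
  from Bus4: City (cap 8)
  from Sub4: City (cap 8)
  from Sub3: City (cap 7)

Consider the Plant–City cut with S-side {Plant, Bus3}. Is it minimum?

No — its capacity is 22, but the minimum cut has capacity 21.

Given cut capacity: 4 + 6 + 3 + 4 + 5 = 22.
Augment Plant→City: bottleneck 4, flow now 4.
Augment Plant→Bus4→City: bottleneck 4, flow now 8.
Augment Plant→Sub4→City: bottleneck 6, flow now 14.
Augment Plant→Sub3→City: bottleneck 3, flow now 17.
Augment Plant→Bus3→Sub3→City: bottleneck 4, flow now 21.
No augmenting path remains; maximum flow = 21.
In the residual graph, reachable from Plant: {Plant, Bus3, Sub3}.
Min-cut edges: Plant→Bus4 (4), Plant→Sub4 (6), Plant→City (4), Sub3→City (7); capacity 4 + 6 + 4 + 7 = 21.
Cut capacity 22 exceeds the max flow 21, so it is not minimum.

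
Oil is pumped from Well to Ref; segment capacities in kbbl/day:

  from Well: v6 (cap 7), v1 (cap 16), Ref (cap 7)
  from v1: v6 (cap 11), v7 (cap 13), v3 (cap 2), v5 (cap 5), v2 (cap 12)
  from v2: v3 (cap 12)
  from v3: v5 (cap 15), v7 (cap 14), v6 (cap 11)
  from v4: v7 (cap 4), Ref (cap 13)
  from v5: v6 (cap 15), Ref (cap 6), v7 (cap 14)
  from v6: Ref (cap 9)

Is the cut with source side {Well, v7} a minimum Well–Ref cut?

No — its capacity is 30, but the minimum cut has capacity 22.

Given cut capacity: 16 + 7 + 7 = 30.
Augment Well→Ref: bottleneck 7, flow now 7.
Augment Well→v6→Ref: bottleneck 7, flow now 14.
Augment Well→v1→v5→Ref: bottleneck 5, flow now 19.
Augment Well→v1→v6→Ref: bottleneck 2, flow now 21.
Augment Well→v1→v3→v5→Ref: bottleneck 1, flow now 22.
No augmenting path remains; maximum flow = 22.
In the residual graph, reachable from Well: {Well, v1, v2, v3, v5, v6, v7}.
Min-cut edges: Well→Ref (7), v5→Ref (6), v6→Ref (9); capacity 7 + 6 + 9 = 22.
Cut capacity 30 exceeds the max flow 22, so it is not minimum.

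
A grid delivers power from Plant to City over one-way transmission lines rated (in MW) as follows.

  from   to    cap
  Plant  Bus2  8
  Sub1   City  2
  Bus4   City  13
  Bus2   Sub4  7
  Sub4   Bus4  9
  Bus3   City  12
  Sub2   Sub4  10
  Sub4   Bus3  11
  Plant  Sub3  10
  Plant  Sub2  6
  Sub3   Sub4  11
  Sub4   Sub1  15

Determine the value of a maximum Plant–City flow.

22

Augment Plant→Sub3→Sub4→Sub1→City: bottleneck 2, flow now 2.
Augment Plant→Sub3→Sub4→Bus3→City: bottleneck 8, flow now 10.
Augment Plant→Bus2→Sub4→Bus3→City: bottleneck 3, flow now 13.
Augment Plant→Bus2→Sub4→Bus4→City: bottleneck 4, flow now 17.
Augment Plant→Sub2→Sub4→Bus4→City: bottleneck 5, flow now 22.
No augmenting path remains; maximum flow = 22.
In the residual graph, reachable from Plant: {Plant, Sub3, Bus2, Sub2, Sub4, Sub1}.
Min-cut edges: Sub4→Bus3 (11), Sub4→Bus4 (9), Sub1→City (2); capacity 11 + 9 + 2 = 22.
This cut is saturated, so no flow can exceed 22.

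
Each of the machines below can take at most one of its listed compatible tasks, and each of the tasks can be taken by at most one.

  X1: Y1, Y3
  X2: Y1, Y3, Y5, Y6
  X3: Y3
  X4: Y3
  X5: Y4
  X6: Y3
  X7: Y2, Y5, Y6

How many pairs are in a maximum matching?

Unit-capacity flow: source→left, listed edges, right→sink; max matching = max flow.
Augmenting path X1→Y1 (+1); matched 1.
Augmenting path X2→Y3 (+1); matched 2.
Augmenting path X5→Y4 (+1); matched 3.
Augmenting path X7→Y2 (+1); matched 4.
Augmenting path X3→Y3→X2→Y5 (+1); matched 5.
No augmenting path remains; maximum matching = 5.
König certificate: {X1, X2, X5, X7, Y3} is a vertex cover of size 5 (every listed pair touches it), so no matching can be larger.

5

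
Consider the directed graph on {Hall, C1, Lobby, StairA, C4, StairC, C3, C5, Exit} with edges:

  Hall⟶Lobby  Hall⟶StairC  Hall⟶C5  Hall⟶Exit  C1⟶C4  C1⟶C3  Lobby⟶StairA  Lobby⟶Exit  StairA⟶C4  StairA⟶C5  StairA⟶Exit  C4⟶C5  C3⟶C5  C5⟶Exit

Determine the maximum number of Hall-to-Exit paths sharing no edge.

Assign every edge capacity 1; by Menger, the answer equals the max flow.
Path Hall→Exit (+1); total 1.
Path Hall→Lobby→Exit (+1); total 2.
Path Hall→C5→Exit (+1); total 3.
No residual Hall→Exit path; max flow = 3.
Certifying cut of size 3: {Hall→C5, Hall→Exit, Hall→Lobby}.

3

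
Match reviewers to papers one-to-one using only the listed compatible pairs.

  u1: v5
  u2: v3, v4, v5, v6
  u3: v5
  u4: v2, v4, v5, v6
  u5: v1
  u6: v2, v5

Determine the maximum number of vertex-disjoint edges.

5

Unit-capacity flow: source→left, listed edges, right→sink; max matching = max flow.
Augmenting path u1→v5 (+1); matched 1.
Augmenting path u2→v3 (+1); matched 2.
Augmenting path u4→v2 (+1); matched 3.
Augmenting path u5→v1 (+1); matched 4.
Augmenting path u6→v2→u4→v4 (+1); matched 5.
No augmenting path remains; maximum matching = 5.
König certificate: {u2, u4, u5, u6, v5} is a vertex cover of size 5 (every listed pair touches it), so no matching can be larger.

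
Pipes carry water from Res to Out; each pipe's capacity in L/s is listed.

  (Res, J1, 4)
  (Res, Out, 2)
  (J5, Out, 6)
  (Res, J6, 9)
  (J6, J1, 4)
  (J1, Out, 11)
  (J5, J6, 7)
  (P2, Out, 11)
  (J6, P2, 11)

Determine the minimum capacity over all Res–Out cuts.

15

Augment Res→Out: bottleneck 2, flow now 2.
Augment Res→J1→Out: bottleneck 4, flow now 6.
Augment Res→J6→J1→Out: bottleneck 4, flow now 10.
Augment Res→J6→P2→Out: bottleneck 5, flow now 15.
No augmenting path remains; maximum flow = 15.
By max-flow min-cut, the minimum cut capacity equals the max flow.
In the residual graph, reachable from Res: {Res}.
Min-cut edges: Res→J1 (4), Res→J6 (9), Res→Out (2); capacity 4 + 9 + 2 = 15.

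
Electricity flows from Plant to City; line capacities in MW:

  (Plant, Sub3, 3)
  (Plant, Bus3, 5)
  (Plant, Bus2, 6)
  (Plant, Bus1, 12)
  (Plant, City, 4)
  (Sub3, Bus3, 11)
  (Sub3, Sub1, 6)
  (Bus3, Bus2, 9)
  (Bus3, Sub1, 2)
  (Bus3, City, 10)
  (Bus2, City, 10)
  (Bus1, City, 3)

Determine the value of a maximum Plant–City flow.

Augment Plant→City: bottleneck 4, flow now 4.
Augment Plant→Bus3→City: bottleneck 5, flow now 9.
Augment Plant→Bus2→City: bottleneck 6, flow now 15.
Augment Plant→Bus1→City: bottleneck 3, flow now 18.
Augment Plant→Sub3→Bus3→City: bottleneck 3, flow now 21.
No augmenting path remains; maximum flow = 21.
In the residual graph, reachable from Plant: {Plant, Bus1}.
Min-cut edges: Plant→Sub3 (3), Plant→Bus3 (5), Plant→Bus2 (6), Plant→City (4), Bus1→City (3); capacity 3 + 5 + 6 + 4 + 3 = 21.
This cut is saturated, so no flow can exceed 21.

21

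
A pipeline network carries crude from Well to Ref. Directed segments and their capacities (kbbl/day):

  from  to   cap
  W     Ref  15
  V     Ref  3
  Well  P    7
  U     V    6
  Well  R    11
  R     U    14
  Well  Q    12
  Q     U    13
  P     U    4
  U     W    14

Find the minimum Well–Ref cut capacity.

17

Augment Well→P→U→V→Ref: bottleneck 3, flow now 3.
Augment Well→P→U→W→Ref: bottleneck 1, flow now 4.
Augment Well→Q→U→W→Ref: bottleneck 12, flow now 16.
Augment Well→R→U→W→Ref: bottleneck 1, flow now 17.
No augmenting path remains; maximum flow = 17.
By max-flow min-cut, the minimum cut capacity equals the max flow.
In the residual graph, reachable from Well: {Well, P, Q, R, U, V}.
Min-cut edges: U→W (14), V→Ref (3); capacity 14 + 3 = 17.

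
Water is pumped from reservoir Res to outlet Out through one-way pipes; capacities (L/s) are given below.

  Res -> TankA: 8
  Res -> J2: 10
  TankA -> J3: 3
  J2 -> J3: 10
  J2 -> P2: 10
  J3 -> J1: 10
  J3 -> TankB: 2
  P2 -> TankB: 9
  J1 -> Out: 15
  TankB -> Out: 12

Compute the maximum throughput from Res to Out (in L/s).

13

Augment Res→TankA→J3→J1→Out: bottleneck 3, flow now 3.
Augment Res→J2→J3→J1→Out: bottleneck 7, flow now 10.
Augment Res→J2→J3→TankB→Out: bottleneck 2, flow now 12.
Augment Res→J2→P2→TankB→Out: bottleneck 1, flow now 13.
No augmenting path remains; maximum flow = 13.
In the residual graph, reachable from Res: {Res, TankA}.
Min-cut edges: Res→J2 (10), TankA→J3 (3); capacity 10 + 3 = 13.
This cut is saturated, so no flow can exceed 13.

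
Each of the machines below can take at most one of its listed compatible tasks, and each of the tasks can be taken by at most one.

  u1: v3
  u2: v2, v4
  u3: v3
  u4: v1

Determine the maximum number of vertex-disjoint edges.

Unit-capacity flow: source→left, listed edges, right→sink; max matching = max flow.
Augmenting path u1→v3 (+1); matched 1.
Augmenting path u2→v2 (+1); matched 2.
Augmenting path u4→v1 (+1); matched 3.
No augmenting path remains; maximum matching = 3.
König certificate: {u2, u4, v3} is a vertex cover of size 3 (every listed pair touches it), so no matching can be larger.

3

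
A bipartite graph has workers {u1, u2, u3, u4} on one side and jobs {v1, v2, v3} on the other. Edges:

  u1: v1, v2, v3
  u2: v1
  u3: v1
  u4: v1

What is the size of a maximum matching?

2

Unit-capacity flow: source→left, listed edges, right→sink; max matching = max flow.
Augmenting path u1→v1 (+1); matched 1.
Augmenting path u2→v1→u1→v2 (+1); matched 2.
No augmenting path remains; maximum matching = 2.
König certificate: {u1, v1} is a vertex cover of size 2 (every listed pair touches it), so no matching can be larger.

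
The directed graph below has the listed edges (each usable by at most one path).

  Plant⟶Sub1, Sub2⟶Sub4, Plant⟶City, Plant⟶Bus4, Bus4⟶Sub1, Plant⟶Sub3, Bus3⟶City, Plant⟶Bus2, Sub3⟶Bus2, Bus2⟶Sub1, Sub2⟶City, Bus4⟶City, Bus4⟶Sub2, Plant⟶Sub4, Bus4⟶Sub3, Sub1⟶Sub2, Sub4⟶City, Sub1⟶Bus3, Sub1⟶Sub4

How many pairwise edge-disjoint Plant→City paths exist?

5

Assign every edge capacity 1; by Menger, the answer equals the max flow.
Path Plant→City (+1); total 1.
Path Plant→Bus4→City (+1); total 2.
Path Plant→Sub4→City (+1); total 3.
Path Plant→Sub1→Bus3→City (+1); total 4.
Path Plant→Bus2→Sub1→Sub2→City (+1); total 5.
No residual Plant→City path; max flow = 5.
Certifying cut of size 5: {Bus2→Sub1, Plant→Bus4, Plant→City, Plant→Sub1, Plant→Sub4}.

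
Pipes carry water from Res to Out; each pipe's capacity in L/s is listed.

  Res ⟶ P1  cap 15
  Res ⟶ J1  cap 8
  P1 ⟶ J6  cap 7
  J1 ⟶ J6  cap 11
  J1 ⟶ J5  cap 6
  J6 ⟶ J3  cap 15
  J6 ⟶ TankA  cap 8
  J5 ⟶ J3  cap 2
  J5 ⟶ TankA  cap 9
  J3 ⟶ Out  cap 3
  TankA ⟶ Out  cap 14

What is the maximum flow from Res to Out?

15

Augment Res→P1→J6→J3→Out: bottleneck 3, flow now 3.
Augment Res→P1→J6→TankA→Out: bottleneck 4, flow now 7.
Augment Res→J1→J6→TankA→Out: bottleneck 4, flow now 11.
Augment Res→J1→J5→TankA→Out: bottleneck 4, flow now 15.
No augmenting path remains; maximum flow = 15.
In the residual graph, reachable from Res: {Res, P1}.
Min-cut edges: Res→J1 (8), P1→J6 (7); capacity 8 + 7 = 15.
This cut is saturated, so no flow can exceed 15.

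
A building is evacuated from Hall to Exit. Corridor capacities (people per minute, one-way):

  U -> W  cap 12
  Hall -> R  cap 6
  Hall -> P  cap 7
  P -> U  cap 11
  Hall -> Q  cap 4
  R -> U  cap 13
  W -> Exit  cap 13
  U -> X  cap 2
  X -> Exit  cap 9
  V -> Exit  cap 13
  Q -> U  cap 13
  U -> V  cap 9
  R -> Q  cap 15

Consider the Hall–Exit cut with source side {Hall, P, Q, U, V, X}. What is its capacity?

Edges leaving {Hall, P, Q, U, V, X}: Hall→R (6), U→W (12), V→Exit (13), X→Exit (9).
Cut capacity = 6 + 12 + 13 + 9 = 40.

40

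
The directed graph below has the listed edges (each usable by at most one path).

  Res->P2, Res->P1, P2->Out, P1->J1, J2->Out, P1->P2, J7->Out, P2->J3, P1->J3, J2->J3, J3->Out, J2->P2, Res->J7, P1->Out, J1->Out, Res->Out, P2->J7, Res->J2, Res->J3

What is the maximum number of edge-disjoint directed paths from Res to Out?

6

Assign every edge capacity 1; by Menger, the answer equals the max flow.
Path Res→Out (+1); total 1.
Path Res→J2→Out (+1); total 2.
Path Res→P1→Out (+1); total 3.
Path Res→P2→Out (+1); total 4.
Path Res→J3→Out (+1); total 5.
Path Res→J7→Out (+1); total 6.
No residual Res→Out path; max flow = 6.
Certifying cut of size 6: {Res→J2, Res→J3, Res→J7, Res→Out, Res→P1, Res→P2}.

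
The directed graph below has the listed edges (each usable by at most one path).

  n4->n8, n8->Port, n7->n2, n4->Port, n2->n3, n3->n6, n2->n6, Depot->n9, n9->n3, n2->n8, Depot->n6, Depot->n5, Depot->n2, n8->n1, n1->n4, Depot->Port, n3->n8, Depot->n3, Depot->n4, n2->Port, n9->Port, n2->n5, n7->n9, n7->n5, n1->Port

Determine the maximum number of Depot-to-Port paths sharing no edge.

Assign every edge capacity 1; by Menger, the answer equals the max flow.
Path Depot→Port (+1); total 1.
Path Depot→n2→Port (+1); total 2.
Path Depot→n4→Port (+1); total 3.
Path Depot→n9→Port (+1); total 4.
Path Depot→n3→n8→Port (+1); total 5.
No residual Depot→Port path; max flow = 5.
Certifying cut of size 5: {Depot→Port, Depot→n2, Depot→n3, Depot→n4, Depot→n9}.

5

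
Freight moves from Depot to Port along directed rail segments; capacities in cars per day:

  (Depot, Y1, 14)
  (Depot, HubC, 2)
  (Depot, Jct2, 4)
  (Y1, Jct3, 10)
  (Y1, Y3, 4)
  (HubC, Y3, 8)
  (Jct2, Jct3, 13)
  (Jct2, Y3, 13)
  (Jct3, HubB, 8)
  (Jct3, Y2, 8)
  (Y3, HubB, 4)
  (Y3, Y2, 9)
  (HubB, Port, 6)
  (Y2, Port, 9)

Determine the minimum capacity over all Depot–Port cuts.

Augment Depot→Y1→Jct3→HubB→Port: bottleneck 6, flow now 6.
Augment Depot→Y1→Jct3→Y2→Port: bottleneck 4, flow now 10.
Augment Depot→Y1→Y3→Y2→Port: bottleneck 4, flow now 14.
Augment Depot→HubC→Y3→Y2→Port: bottleneck 1, flow now 15.
No augmenting path remains; maximum flow = 15.
By max-flow min-cut, the minimum cut capacity equals the max flow.
In the residual graph, reachable from Depot: {Depot, Y1, HubC, Jct2, Jct3, Y3, HubB, Y2}.
Min-cut edges: HubB→Port (6), Y2→Port (9); capacity 6 + 9 = 15.

15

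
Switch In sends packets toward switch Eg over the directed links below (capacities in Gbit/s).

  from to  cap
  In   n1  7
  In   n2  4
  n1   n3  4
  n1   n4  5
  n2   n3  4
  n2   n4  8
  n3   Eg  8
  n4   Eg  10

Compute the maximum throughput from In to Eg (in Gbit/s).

11

Augment In→n1→n3→Eg: bottleneck 4, flow now 4.
Augment In→n1→n4→Eg: bottleneck 3, flow now 7.
Augment In→n2→n3→Eg: bottleneck 4, flow now 11.
No augmenting path remains; maximum flow = 11.
In the residual graph, reachable from In: {In}.
Min-cut edges: In→n1 (7), In→n2 (4); capacity 7 + 4 = 11.
This cut is saturated, so no flow can exceed 11.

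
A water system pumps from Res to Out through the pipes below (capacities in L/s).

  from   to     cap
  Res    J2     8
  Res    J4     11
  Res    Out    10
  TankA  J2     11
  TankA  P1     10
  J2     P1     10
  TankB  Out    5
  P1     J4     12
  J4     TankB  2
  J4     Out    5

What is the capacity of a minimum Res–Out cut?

Augment Res→Out: bottleneck 10, flow now 10.
Augment Res→J4→Out: bottleneck 5, flow now 15.
Augment Res→J4→TankB→Out: bottleneck 2, flow now 17.
No augmenting path remains; maximum flow = 17.
By max-flow min-cut, the minimum cut capacity equals the max flow.
In the residual graph, reachable from Res: {Res, J2, P1, J4}.
Min-cut edges: Res→Out (10), J4→TankB (2), J4→Out (5); capacity 10 + 2 + 5 = 17.

17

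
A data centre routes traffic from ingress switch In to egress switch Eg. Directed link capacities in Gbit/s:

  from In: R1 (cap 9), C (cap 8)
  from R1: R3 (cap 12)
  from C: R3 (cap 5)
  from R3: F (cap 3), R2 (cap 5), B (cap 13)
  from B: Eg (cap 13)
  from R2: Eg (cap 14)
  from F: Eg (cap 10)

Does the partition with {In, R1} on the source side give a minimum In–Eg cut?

No — its capacity is 20, but the minimum cut has capacity 14.

Given cut capacity: 8 + 12 = 20.
Augment In→R1→R3→B→Eg: bottleneck 9, flow now 9.
Augment In→C→R3→B→Eg: bottleneck 4, flow now 13.
Augment In→C→R3→R2→Eg: bottleneck 1, flow now 14.
No augmenting path remains; maximum flow = 14.
In the residual graph, reachable from In: {In, C}.
Min-cut edges: In→R1 (9), C→R3 (5); capacity 9 + 5 = 14.
Cut capacity 20 exceeds the max flow 14, so it is not minimum.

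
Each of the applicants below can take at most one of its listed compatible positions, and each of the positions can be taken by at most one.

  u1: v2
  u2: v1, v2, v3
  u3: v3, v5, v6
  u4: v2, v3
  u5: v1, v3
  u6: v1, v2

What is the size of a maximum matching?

4

Unit-capacity flow: source→left, listed edges, right→sink; max matching = max flow.
Augmenting path u1→v2 (+1); matched 1.
Augmenting path u2→v1 (+1); matched 2.
Augmenting path u3→v3 (+1); matched 3.
Augmenting path u4→v3→u3→v5 (+1); matched 4.
No augmenting path remains; maximum matching = 4.
König certificate: {u3, v1, v2, v3} is a vertex cover of size 4 (every listed pair touches it), so no matching can be larger.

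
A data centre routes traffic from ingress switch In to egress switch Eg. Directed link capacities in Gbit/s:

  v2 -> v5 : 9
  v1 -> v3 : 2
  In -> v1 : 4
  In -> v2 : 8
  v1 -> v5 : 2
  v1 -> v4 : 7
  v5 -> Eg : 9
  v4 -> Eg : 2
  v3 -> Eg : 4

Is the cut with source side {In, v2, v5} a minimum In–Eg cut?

No — its capacity is 13, but the minimum cut has capacity 12.

Given cut capacity: 4 + 9 = 13.
Augment In→v1→v3→Eg: bottleneck 2, flow now 2.
Augment In→v1→v4→Eg: bottleneck 2, flow now 4.
Augment In→v2→v5→Eg: bottleneck 8, flow now 12.
No augmenting path remains; maximum flow = 12.
In the residual graph, reachable from In: {In}.
Min-cut edges: In→v1 (4), In→v2 (8); capacity 4 + 8 = 12.
Cut capacity 13 exceeds the max flow 12, so it is not minimum.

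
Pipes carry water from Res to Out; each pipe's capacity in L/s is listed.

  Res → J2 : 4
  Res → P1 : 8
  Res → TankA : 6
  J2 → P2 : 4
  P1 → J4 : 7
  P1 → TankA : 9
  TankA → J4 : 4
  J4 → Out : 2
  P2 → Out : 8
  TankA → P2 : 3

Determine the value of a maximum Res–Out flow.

Augment Res→J2→P2→Out: bottleneck 4, flow now 4.
Augment Res→P1→J4→Out: bottleneck 2, flow now 6.
Augment Res→TankA→P2→Out: bottleneck 3, flow now 9.
No augmenting path remains; maximum flow = 9.
In the residual graph, reachable from Res: {Res, P1, TankA, J4}.
Min-cut edges: Res→J2 (4), TankA→P2 (3), J4→Out (2); capacity 4 + 3 + 2 = 9.
This cut is saturated, so no flow can exceed 9.

9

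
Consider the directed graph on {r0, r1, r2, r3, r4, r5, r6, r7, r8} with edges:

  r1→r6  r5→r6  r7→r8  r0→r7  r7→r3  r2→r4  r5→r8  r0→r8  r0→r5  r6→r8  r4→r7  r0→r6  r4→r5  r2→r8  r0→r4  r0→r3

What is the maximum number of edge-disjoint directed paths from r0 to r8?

Assign every edge capacity 1; by Menger, the answer equals the max flow.
Path r0→r8 (+1); total 1.
Path r0→r5→r8 (+1); total 2.
Path r0→r6→r8 (+1); total 3.
Path r0→r7→r8 (+1); total 4.
No residual r0→r8 path; max flow = 4.
Certifying cut of size 4: {r0→r8, r5→r8, r6→r8, r7→r8}.

4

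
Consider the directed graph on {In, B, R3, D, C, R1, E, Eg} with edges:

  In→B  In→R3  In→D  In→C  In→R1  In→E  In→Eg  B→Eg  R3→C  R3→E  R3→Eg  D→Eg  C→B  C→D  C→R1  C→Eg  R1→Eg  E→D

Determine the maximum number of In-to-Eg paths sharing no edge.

Assign every edge capacity 1; by Menger, the answer equals the max flow.
Path In→Eg (+1); total 1.
Path In→B→Eg (+1); total 2.
Path In→R3→Eg (+1); total 3.
Path In→D→Eg (+1); total 4.
Path In→C→Eg (+1); total 5.
Path In→R1→Eg (+1); total 6.
No residual In→Eg path; max flow = 6.
Certifying cut of size 6: {D→Eg, In→B, In→C, In→Eg, In→R1, In→R3}.

6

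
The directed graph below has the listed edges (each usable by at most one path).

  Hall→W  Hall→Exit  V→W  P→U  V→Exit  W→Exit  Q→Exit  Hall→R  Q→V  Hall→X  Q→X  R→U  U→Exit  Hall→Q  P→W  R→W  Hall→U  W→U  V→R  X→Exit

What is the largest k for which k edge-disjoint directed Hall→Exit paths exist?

5

Assign every edge capacity 1; by Menger, the answer equals the max flow.
Path Hall→Exit (+1); total 1.
Path Hall→Q→Exit (+1); total 2.
Path Hall→U→Exit (+1); total 3.
Path Hall→W→Exit (+1); total 4.
Path Hall→X→Exit (+1); total 5.
No residual Hall→Exit path; max flow = 5.
Certifying cut of size 5: {Hall→Exit, Hall→Q, Hall→X, U→Exit, W→Exit}.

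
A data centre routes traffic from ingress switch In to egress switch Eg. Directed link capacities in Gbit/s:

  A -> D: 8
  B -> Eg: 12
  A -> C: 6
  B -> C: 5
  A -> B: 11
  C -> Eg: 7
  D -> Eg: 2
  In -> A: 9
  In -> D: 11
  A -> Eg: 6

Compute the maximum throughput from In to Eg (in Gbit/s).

11

Augment In→A→Eg: bottleneck 6, flow now 6.
Augment In→D→Eg: bottleneck 2, flow now 8.
Augment In→A→B→Eg: bottleneck 3, flow now 11.
No augmenting path remains; maximum flow = 11.
In the residual graph, reachable from In: {In, D}.
Min-cut edges: In→A (9), D→Eg (2); capacity 9 + 2 = 11.
This cut is saturated, so no flow can exceed 11.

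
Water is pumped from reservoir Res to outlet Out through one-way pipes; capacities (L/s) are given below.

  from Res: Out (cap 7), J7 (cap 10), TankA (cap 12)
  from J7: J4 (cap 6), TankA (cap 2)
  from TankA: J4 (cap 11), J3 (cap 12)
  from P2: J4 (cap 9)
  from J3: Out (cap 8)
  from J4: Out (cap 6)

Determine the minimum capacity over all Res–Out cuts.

21

Augment Res→Out: bottleneck 7, flow now 7.
Augment Res→J7→J4→Out: bottleneck 6, flow now 13.
Augment Res→TankA→J3→Out: bottleneck 8, flow now 21.
No augmenting path remains; maximum flow = 21.
By max-flow min-cut, the minimum cut capacity equals the max flow.
In the residual graph, reachable from Res: {Res, J7, TankA, J3, J4}.
Min-cut edges: Res→Out (7), J3→Out (8), J4→Out (6); capacity 7 + 8 + 6 = 21.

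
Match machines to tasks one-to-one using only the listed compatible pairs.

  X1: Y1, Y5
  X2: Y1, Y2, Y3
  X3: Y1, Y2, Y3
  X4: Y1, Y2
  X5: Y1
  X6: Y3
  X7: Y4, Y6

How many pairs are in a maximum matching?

Unit-capacity flow: source→left, listed edges, right→sink; max matching = max flow.
Augmenting path X1→Y1 (+1); matched 1.
Augmenting path X2→Y2 (+1); matched 2.
Augmenting path X3→Y3 (+1); matched 3.
Augmenting path X7→Y4 (+1); matched 4.
Augmenting path X4→Y1→X1→Y5 (+1); matched 5.
No augmenting path remains; maximum matching = 5.
König certificate: {X1, X7, Y1, Y2, Y3} is a vertex cover of size 5 (every listed pair touches it), so no matching can be larger.

5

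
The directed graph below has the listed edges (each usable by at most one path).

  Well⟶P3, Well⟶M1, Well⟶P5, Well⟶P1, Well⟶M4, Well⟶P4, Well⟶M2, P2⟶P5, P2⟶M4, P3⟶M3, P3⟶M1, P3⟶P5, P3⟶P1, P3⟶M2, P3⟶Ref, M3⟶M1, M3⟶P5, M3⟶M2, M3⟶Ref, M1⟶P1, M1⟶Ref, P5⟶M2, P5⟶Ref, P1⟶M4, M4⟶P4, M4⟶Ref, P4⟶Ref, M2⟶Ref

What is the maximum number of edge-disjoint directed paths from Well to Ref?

6

Assign every edge capacity 1; by Menger, the answer equals the max flow.
Path Well→P3→Ref (+1); total 1.
Path Well→M1→Ref (+1); total 2.
Path Well→P5→Ref (+1); total 3.
Path Well→M4→Ref (+1); total 4.
Path Well→P4→Ref (+1); total 5.
Path Well→M2→Ref (+1); total 6.
No residual Well→Ref path; max flow = 6.
Certifying cut of size 6: {M4→Ref, P4→Ref, Well→M1, Well→M2, Well→P3, Well→P5}.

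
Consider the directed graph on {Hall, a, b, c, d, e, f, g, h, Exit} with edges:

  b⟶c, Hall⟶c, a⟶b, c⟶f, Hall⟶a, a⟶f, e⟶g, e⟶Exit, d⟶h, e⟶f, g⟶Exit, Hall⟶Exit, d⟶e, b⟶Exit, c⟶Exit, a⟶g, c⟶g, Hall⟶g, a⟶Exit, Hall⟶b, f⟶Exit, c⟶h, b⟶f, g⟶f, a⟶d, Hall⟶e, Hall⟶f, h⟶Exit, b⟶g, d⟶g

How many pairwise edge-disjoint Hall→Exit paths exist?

Assign every edge capacity 1; by Menger, the answer equals the max flow.
Path Hall→Exit (+1); total 1.
Path Hall→a→Exit (+1); total 2.
Path Hall→b→Exit (+1); total 3.
Path Hall→c→Exit (+1); total 4.
Path Hall→e→Exit (+1); total 5.
Path Hall→f→Exit (+1); total 6.
Path Hall→g→Exit (+1); total 7.
No residual Hall→Exit path; max flow = 7.
Certifying cut of size 7: {Hall→Exit, Hall→a, Hall→b, Hall→c, Hall→e, Hall→f, Hall→g}.

7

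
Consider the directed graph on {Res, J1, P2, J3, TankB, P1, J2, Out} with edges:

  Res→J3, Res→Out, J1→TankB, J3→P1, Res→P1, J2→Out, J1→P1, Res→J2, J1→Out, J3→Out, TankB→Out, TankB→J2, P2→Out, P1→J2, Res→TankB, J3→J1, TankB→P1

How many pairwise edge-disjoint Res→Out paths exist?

4

Assign every edge capacity 1; by Menger, the answer equals the max flow.
Path Res→Out (+1); total 1.
Path Res→J3→Out (+1); total 2.
Path Res→TankB→Out (+1); total 3.
Path Res→J2→Out (+1); total 4.
No residual Res→Out path; max flow = 4.
Certifying cut of size 4: {J2→Out, Res→J3, Res→Out, Res→TankB}.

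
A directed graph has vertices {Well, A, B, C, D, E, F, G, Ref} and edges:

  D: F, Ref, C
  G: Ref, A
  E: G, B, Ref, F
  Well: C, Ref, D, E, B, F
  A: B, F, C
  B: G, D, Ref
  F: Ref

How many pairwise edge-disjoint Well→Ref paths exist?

5

Assign every edge capacity 1; by Menger, the answer equals the max flow.
Path Well→Ref (+1); total 1.
Path Well→B→Ref (+1); total 2.
Path Well→D→Ref (+1); total 3.
Path Well→E→Ref (+1); total 4.
Path Well→F→Ref (+1); total 5.
No residual Well→Ref path; max flow = 5.
Certifying cut of size 5: {Well→B, Well→D, Well→E, Well→F, Well→Ref}.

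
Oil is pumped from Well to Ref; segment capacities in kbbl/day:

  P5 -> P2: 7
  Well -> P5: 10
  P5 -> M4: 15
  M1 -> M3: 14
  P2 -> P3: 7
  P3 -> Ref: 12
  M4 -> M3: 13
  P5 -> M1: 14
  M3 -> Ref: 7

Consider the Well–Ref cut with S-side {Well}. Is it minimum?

Yes — it is a minimum cut (capacity 10).

Given cut capacity: 10 = 10.
Augment Well→P5→P2→P3→Ref: bottleneck 7, flow now 7.
Augment Well→P5→M4→M3→Ref: bottleneck 3, flow now 10.
No augmenting path remains; maximum flow = 10.
Cut capacity 10 equals the max flow, so it is a minimum cut.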